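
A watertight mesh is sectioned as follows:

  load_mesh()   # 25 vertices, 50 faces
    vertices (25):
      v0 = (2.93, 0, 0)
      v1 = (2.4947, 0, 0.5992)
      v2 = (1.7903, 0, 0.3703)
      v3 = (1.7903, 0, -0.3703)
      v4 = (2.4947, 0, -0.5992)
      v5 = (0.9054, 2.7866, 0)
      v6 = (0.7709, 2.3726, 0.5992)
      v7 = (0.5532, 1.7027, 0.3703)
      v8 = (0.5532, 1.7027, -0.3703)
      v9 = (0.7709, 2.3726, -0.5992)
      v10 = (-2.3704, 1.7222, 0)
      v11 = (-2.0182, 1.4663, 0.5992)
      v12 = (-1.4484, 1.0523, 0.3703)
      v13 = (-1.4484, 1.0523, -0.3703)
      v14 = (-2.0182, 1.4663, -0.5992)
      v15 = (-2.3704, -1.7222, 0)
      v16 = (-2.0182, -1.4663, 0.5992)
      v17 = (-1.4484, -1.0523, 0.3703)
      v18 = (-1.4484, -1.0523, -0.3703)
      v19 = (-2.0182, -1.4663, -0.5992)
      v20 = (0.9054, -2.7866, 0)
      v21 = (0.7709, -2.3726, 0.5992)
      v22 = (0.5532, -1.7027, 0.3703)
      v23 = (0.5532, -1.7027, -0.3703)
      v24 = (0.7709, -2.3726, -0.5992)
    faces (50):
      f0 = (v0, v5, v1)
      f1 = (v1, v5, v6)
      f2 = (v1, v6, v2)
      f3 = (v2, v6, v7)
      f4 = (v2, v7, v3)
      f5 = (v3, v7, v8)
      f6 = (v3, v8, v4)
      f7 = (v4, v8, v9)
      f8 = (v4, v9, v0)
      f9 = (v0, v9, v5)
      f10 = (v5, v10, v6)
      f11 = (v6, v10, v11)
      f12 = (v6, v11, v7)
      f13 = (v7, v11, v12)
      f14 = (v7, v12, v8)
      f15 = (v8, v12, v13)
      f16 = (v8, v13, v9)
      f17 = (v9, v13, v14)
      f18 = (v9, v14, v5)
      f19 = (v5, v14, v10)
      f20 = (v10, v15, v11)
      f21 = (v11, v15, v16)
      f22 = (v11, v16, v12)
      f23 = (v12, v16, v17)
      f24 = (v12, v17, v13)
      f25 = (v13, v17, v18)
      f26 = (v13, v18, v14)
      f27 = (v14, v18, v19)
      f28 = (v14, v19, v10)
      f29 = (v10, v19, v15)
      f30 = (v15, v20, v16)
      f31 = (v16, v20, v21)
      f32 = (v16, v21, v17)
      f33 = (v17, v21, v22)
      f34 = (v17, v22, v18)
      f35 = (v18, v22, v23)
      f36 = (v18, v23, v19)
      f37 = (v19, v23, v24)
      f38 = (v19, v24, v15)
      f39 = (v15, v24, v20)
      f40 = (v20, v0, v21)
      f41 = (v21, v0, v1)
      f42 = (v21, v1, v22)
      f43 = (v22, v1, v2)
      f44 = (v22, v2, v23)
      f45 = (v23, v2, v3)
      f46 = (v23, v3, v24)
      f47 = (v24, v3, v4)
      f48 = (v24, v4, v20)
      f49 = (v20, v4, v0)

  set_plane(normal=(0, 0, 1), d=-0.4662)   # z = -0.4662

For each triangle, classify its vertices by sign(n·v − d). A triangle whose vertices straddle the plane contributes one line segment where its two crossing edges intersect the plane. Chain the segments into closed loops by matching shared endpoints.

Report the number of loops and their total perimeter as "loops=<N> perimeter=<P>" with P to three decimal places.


loops=2 perimeter=27.489

Straddling triangles (20 of 50):
  (v3,v8,v4) [++-] → (1.36661, 0.989336, -0.4662)–(2.08542, 0, -0.4662)  len=1.2229
  (v4,v8,v9) [-+-] → (1.36661, 0.989336, -0.4662)–(0.644408, 1.98336, -0.4662)  len=1.2287
  (v4,v9,v0) [--+] → (1.25014, 1.84597, -0.4662)–(2.59132, 0, -0.4662)  len=2.2817
  (v0,v9,v5) [+-+] → (1.25014, 1.84597, -0.4662)–(0.800754, 2.46449, -0.4662)  len=0.7645
  (v8,v13,v9) [++-] → (-0.518602, 1.60545, -0.4662)–(0.644408, 1.98336, -0.4662)  len=1.2229
  (v9,v13,v14) [-+-] → (-0.518602, 1.60545, -0.4662)–(-1.68712, 1.22575, -0.4662)  len=1.2287
  (v9,v14,v5) [--+] → (-1.36927, 1.75936, -0.4662)–(0.800754, 2.46449, -0.4662)  len=2.2817
  (v5,v14,v10) [+-+] → (-1.36927, 1.75936, -0.4662)–(-2.09638, 1.5231, -0.4662)  len=0.7645
  (v13,v18,v14) [++-] → (-1.68712, 0.00289327, -0.4662)–(-1.68712, 1.22575, -0.4662)  len=1.2229
  (v14,v18,v19) [-+-] → (-1.68712, 0.00289327, -0.4662)–(-1.68712, -1.22575, -0.4662)  len=1.2286
  (v14,v19,v10) [--+] → (-2.09638, -0.758572, -0.4662)–(-2.09638, 1.5231, -0.4662)  len=2.2817
  (v10,v19,v15) [+-+] → (-2.09638, -0.758572, -0.4662)–(-2.09638, -1.5231, -0.4662)  len=0.7645
  (v18,v23,v19) [++-] → (-0.524114, -1.60366, -0.4662)–(-1.68712, -1.22575, -0.4662)  len=1.2229
  (v19,v23,v24) [-+-] → (-0.524114, -1.60366, -0.4662)–(0.644408, -1.98336, -0.4662)  len=1.2287
  (v19,v24,v15) [--+] → (0.0736488, -2.22824, -0.4662)–(-2.09638, -1.5231, -0.4662)  len=2.2817
  (v15,v24,v20) [+-+] → (0.0736488, -2.22824, -0.4662)–(0.800754, -2.46449, -0.4662)  len=0.7645
  (v23,v3,v24) [++-] → (1.36321, -0.994025, -0.4662)–(0.644408, -1.98336, -0.4662)  len=1.2229
  (v24,v3,v4) [-+-] → (1.36321, -0.994025, -0.4662)–(2.08542, 0, -0.4662)  len=1.2287
  (v24,v4,v20) [--+] → (2.14193, -0.618521, -0.4662)–(0.800754, -2.46449, -0.4662)  len=2.2817
  (v20,v4,v0) [+-+] → (2.14193, -0.618521, -0.4662)–(2.59132, 0, -0.4662)  len=0.7645

Chained into 2 loop(s):
  loop 1: 10 segments, perimeter = 12.2577
  loop 2: 10 segments, perimeter = 15.2312
Total perimeter = 27.489


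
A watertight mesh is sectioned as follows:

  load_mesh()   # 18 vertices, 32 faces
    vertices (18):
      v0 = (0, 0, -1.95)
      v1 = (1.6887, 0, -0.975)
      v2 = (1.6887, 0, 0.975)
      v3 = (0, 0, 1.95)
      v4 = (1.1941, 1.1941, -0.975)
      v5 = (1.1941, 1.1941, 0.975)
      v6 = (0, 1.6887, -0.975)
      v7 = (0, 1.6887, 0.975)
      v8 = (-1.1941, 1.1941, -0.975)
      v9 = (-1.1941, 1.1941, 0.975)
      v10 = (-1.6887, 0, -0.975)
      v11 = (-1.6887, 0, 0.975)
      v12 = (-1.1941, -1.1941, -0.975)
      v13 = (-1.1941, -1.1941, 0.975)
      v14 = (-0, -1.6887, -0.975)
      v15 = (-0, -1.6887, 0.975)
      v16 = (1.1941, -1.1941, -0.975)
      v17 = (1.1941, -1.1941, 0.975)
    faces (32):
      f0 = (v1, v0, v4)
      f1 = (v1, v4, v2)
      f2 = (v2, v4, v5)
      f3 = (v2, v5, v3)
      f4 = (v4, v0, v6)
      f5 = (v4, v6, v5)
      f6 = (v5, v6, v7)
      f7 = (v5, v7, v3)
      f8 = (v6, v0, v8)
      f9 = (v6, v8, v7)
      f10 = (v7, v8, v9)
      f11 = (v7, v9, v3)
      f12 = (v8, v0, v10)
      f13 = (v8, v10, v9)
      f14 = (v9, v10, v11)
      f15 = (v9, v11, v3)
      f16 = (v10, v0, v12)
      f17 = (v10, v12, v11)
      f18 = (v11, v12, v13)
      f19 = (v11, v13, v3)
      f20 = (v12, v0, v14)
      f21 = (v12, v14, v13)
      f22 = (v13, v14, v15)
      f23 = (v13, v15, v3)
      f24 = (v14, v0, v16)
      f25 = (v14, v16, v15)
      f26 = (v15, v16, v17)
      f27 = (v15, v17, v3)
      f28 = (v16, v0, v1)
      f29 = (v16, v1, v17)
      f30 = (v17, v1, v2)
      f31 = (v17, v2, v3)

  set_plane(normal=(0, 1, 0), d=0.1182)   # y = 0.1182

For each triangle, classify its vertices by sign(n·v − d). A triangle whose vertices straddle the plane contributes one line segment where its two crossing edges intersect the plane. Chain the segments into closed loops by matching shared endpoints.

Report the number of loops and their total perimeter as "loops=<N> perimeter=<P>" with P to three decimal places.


loops=1 perimeter=11.414

Straddling triangles (12 of 32):
  (v1,v0,v4) [--+] → (0.1182, 0.1182, -1.85349)–(1.63974, 0.1182, -0.975)  len=1.7569
  (v1,v4,v2) [-+-] → (1.63974, 0.1182, -0.975)–(1.63974, 0.1182, 0.781976)  len=1.7570
  (v2,v4,v5) [-++] → (1.63974, 0.1182, 0.781976)–(1.63974, 0.1182, 0.975)  len=0.1930
  (v2,v5,v3) [-+-] → (1.63974, 0.1182, 0.975)–(0.1182, 0.1182, 1.85349)  len=1.7569
  (v4,v0,v6) [+-+] → (0.1182, 0.1182, -1.85349)–(0, 0.1182, -1.88176)  len=0.1215
  (v5,v7,v3) [++-] → (0, 0.1182, 1.88176)–(0.1182, 0.1182, 1.85349)  len=0.1215
  (v6,v0,v8) [+-+] → (0, 0.1182, -1.88176)–(-0.1182, 0.1182, -1.85349)  len=0.1215
  (v7,v9,v3) [++-] → (-0.1182, 0.1182, 1.85349)–(0, 0.1182, 1.88176)  len=0.1215
  (v8,v0,v10) [+--] → (-0.1182, 0.1182, -1.85349)–(-1.63974, 0.1182, -0.975)  len=1.7569
  (v8,v10,v9) [+-+] → (-1.63974, 0.1182, -0.975)–(-1.63974, 0.1182, -0.781976)  len=0.1930
  (v9,v10,v11) [+--] → (-1.63974, 0.1182, -0.781976)–(-1.63974, 0.1182, 0.975)  len=1.7570
  (v9,v11,v3) [+--] → (-1.63974, 0.1182, 0.975)–(-0.1182, 0.1182, 1.85349)  len=1.7569

Chained into 1 loop(s):
  loop 1: 12 segments, perimeter = 11.4139
Total perimeter = 11.414


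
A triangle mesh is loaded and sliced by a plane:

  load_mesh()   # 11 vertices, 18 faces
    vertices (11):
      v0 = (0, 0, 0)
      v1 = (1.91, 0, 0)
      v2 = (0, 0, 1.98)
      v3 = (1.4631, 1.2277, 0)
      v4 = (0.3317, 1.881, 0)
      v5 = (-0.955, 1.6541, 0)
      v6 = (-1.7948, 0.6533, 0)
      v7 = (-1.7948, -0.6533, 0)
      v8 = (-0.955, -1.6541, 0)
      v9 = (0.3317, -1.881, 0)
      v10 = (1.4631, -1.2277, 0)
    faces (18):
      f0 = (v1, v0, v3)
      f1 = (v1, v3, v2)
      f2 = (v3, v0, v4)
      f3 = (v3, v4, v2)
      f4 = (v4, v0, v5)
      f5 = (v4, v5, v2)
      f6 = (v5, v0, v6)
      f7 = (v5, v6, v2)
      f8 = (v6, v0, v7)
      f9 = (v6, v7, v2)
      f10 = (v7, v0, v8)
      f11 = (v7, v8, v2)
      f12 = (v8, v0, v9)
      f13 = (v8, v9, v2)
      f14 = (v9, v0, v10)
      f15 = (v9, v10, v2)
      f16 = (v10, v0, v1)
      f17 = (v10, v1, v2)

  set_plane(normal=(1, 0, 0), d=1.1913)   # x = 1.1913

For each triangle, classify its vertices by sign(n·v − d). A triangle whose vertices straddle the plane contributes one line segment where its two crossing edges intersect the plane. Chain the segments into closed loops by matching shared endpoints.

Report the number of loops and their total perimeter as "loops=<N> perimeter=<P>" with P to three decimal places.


Straddling triangles (8 of 18):
  (v1,v0,v3) [+-+] → (1.1913, 0, 0)–(1.1913, 0.99963, 0)  len=0.9996
  (v1,v3,v2) [++-] → (1.1913, 0.99963, 0.367824)–(1.1913, 0, 0.74504)  len=1.0684
  (v3,v0,v4) [+--] → (1.1913, 0.99963, 0)–(1.1913, 1.38464, 0)  len=0.3850
  (v3,v4,v2) [+--] → (1.1913, 1.38464, 0)–(1.1913, 0.99963, 0.367824)  len=0.5325
  (v9,v0,v10) [--+] → (1.1913, -0.99963, 0)–(1.1913, -1.38464, 0)  len=0.3850
  (v9,v10,v2) [-+-] → (1.1913, -1.38464, 0)–(1.1913, -0.99963, 0.367824)  len=0.5325
  (v10,v0,v1) [+-+] → (1.1913, -0.99963, 0)–(1.1913, 0, 0)  len=0.9996
  (v10,v1,v2) [++-] → (1.1913, 0, 0.74504)–(1.1913, -0.99963, 0.367824)  len=1.0684

Chained into 1 loop(s):
  loop 1: 8 segments, perimeter = 5.9711
Total perimeter = 5.971

loops=1 perimeter=5.971


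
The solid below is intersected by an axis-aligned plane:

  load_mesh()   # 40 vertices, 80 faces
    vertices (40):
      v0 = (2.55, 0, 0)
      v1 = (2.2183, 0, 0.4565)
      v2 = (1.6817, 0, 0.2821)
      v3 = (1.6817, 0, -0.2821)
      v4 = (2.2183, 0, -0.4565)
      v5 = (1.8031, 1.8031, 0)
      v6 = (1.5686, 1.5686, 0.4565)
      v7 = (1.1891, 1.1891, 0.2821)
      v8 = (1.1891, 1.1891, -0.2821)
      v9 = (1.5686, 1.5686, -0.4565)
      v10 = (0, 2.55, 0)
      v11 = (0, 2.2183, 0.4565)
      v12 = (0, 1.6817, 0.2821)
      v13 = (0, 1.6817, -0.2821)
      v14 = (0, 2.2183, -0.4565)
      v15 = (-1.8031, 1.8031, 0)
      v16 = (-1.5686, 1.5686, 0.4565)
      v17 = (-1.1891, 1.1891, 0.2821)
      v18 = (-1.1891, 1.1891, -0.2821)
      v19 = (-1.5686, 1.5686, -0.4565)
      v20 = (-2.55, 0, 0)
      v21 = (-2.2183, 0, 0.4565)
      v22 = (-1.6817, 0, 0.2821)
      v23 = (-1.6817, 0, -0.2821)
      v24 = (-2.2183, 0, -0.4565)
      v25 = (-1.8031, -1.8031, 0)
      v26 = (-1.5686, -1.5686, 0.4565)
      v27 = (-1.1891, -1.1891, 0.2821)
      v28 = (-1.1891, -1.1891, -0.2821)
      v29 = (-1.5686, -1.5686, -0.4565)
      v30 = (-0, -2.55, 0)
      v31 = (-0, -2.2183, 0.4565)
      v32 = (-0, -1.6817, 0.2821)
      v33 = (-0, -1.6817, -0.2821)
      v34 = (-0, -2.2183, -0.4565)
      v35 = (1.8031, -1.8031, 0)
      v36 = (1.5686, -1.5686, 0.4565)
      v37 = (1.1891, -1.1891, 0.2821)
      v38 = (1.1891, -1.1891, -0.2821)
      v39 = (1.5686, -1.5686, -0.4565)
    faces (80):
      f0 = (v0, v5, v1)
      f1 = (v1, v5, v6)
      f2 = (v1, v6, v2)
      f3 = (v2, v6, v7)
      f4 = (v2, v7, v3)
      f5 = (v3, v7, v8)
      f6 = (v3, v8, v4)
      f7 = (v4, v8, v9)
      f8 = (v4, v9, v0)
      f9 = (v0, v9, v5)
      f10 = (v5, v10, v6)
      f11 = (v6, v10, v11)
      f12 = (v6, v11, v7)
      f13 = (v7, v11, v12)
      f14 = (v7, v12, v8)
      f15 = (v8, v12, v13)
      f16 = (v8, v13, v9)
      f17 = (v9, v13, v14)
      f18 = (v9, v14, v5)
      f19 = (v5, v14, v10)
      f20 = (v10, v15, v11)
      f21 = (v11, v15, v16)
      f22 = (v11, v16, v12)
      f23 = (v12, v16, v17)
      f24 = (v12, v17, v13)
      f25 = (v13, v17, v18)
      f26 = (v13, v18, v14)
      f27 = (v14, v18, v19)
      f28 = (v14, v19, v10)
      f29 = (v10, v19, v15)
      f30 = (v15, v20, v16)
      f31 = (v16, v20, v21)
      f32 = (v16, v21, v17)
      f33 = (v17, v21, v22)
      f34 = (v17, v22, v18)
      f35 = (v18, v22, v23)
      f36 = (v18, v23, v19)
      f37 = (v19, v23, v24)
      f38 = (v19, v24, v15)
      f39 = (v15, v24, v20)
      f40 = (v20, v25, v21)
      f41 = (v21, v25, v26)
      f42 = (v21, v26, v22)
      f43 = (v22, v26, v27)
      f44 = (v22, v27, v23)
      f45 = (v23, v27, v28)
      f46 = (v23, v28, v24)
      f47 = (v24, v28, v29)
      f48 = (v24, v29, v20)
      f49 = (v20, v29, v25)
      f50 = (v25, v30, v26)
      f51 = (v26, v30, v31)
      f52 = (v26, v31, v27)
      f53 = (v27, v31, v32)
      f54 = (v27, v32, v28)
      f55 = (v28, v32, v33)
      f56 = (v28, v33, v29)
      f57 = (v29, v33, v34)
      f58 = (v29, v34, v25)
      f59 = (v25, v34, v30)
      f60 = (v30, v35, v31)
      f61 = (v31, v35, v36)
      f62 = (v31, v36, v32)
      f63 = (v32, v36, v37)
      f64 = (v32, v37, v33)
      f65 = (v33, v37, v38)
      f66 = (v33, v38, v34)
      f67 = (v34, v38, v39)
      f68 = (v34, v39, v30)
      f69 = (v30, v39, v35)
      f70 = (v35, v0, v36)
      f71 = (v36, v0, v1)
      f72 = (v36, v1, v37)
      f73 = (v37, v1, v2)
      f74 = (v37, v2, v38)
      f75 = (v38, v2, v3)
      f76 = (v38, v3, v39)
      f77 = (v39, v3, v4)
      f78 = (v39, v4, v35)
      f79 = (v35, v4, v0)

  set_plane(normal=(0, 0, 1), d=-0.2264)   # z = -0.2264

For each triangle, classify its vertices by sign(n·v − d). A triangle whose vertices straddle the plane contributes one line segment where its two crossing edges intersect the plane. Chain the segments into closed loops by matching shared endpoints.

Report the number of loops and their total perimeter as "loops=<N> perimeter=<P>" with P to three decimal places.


Straddling triangles (32 of 80):
  (v2,v7,v3) [++-] → (1.63307, 0.117393, -0.2264)–(1.6817, 0, -0.2264)  len=0.1271
  (v3,v7,v8) [-+-] → (1.63307, 0.117393, -0.2264)–(1.1891, 1.1891, -0.2264)  len=1.1600
  (v4,v9,v0) [--+] → (2.06328, 0.777943, -0.2264)–(2.38549, 0, -0.2264)  len=0.8420
  (v0,v9,v5) [+-+] → (2.06328, 0.777943, -0.2264)–(1.6868, 1.6868, -0.2264)  len=0.9837
  (v7,v12,v8) [++-] → (1.07171, 1.23773, -0.2264)–(1.1891, 1.1891, -0.2264)  len=0.1271
  (v8,v12,v13) [-+-] → (1.07171, 1.23773, -0.2264)–(0, 1.6817, -0.2264)  len=1.1600
  (v9,v14,v5) [--+] → (0.908857, 2.00902, -0.2264)–(1.6868, 1.6868, -0.2264)  len=0.8420
  (v5,v14,v10) [+-+] → (0.908857, 2.00902, -0.2264)–(0, 2.38549, -0.2264)  len=0.9837
  (v12,v17,v13) [++-] → (-0.117393, 1.63307, -0.2264)–(0, 1.6817, -0.2264)  len=0.1271
  (v13,v17,v18) [-+-] → (-0.117393, 1.63307, -0.2264)–(-1.1891, 1.1891, -0.2264)  len=1.1600
  (v14,v19,v10) [--+] → (-0.777943, 2.06328, -0.2264)–(0, 2.38549, -0.2264)  len=0.8420
  (v10,v19,v15) [+-+] → (-0.777943, 2.06328, -0.2264)–(-1.6868, 1.6868, -0.2264)  len=0.9837
  (v17,v22,v18) [++-] → (-1.23773, 1.07171, -0.2264)–(-1.1891, 1.1891, -0.2264)  len=0.1271
  (v18,v22,v23) [-+-] → (-1.23773, 1.07171, -0.2264)–(-1.6817, 0, -0.2264)  len=1.1600
  (v19,v24,v15) [--+] → (-2.00902, 0.908857, -0.2264)–(-1.6868, 1.6868, -0.2264)  len=0.8420
  (v15,v24,v20) [+-+] → (-2.00902, 0.908857, -0.2264)–(-2.38549, 0, -0.2264)  len=0.9837
  (v22,v27,v23) [++-] → (-1.63307, -0.117393, -0.2264)–(-1.6817, 0, -0.2264)  len=0.1271
  (v23,v27,v28) [-+-] → (-1.63307, -0.117393, -0.2264)–(-1.1891, -1.1891, -0.2264)  len=1.1600
  (v24,v29,v20) [--+] → (-2.06328, -0.777943, -0.2264)–(-2.38549, 0, -0.2264)  len=0.8420
  (v20,v29,v25) [+-+] → (-2.06328, -0.777943, -0.2264)–(-1.6868, -1.6868, -0.2264)  len=0.9837
  (v27,v32,v28) [++-] → (-1.07171, -1.23773, -0.2264)–(-1.1891, -1.1891, -0.2264)  len=0.1271
  (v28,v32,v33) [-+-] → (-1.07171, -1.23773, -0.2264)–(0, -1.6817, -0.2264)  len=1.1600
  (v29,v34,v25) [--+] → (-0.908857, -2.00902, -0.2264)–(-1.6868, -1.6868, -0.2264)  len=0.8420
  (v25,v34,v30) [+-+] → (-0.908857, -2.00902, -0.2264)–(0, -2.38549, -0.2264)  len=0.9837
  (v32,v37,v33) [++-] → (0.117393, -1.63307, -0.2264)–(0, -1.6817, -0.2264)  len=0.1271
  (v33,v37,v38) [-+-] → (0.117393, -1.63307, -0.2264)–(1.1891, -1.1891, -0.2264)  len=1.1600
  (v34,v39,v30) [--+] → (0.777943, -2.06328, -0.2264)–(0, -2.38549, -0.2264)  len=0.8420
  (v30,v39,v35) [+-+] → (0.777943, -2.06328, -0.2264)–(1.6868, -1.6868, -0.2264)  len=0.9837
  (v37,v2,v38) [++-] → (1.23773, -1.07171, -0.2264)–(1.1891, -1.1891, -0.2264)  len=0.1271
  (v38,v2,v3) [-+-] → (1.23773, -1.07171, -0.2264)–(1.6817, 0, -0.2264)  len=1.1600
  (v39,v4,v35) [--+] → (2.00902, -0.908857, -0.2264)–(1.6868, -1.6868, -0.2264)  len=0.8420
  (v35,v4,v0) [+-+] → (2.00902, -0.908857, -0.2264)–(2.38549, 0, -0.2264)  len=0.9837

Chained into 2 loop(s):
  loop 1: 16 segments, perimeter = 10.2968
  loop 2: 16 segments, perimeter = 14.6062
Total perimeter = 24.903

loops=2 perimeter=24.903


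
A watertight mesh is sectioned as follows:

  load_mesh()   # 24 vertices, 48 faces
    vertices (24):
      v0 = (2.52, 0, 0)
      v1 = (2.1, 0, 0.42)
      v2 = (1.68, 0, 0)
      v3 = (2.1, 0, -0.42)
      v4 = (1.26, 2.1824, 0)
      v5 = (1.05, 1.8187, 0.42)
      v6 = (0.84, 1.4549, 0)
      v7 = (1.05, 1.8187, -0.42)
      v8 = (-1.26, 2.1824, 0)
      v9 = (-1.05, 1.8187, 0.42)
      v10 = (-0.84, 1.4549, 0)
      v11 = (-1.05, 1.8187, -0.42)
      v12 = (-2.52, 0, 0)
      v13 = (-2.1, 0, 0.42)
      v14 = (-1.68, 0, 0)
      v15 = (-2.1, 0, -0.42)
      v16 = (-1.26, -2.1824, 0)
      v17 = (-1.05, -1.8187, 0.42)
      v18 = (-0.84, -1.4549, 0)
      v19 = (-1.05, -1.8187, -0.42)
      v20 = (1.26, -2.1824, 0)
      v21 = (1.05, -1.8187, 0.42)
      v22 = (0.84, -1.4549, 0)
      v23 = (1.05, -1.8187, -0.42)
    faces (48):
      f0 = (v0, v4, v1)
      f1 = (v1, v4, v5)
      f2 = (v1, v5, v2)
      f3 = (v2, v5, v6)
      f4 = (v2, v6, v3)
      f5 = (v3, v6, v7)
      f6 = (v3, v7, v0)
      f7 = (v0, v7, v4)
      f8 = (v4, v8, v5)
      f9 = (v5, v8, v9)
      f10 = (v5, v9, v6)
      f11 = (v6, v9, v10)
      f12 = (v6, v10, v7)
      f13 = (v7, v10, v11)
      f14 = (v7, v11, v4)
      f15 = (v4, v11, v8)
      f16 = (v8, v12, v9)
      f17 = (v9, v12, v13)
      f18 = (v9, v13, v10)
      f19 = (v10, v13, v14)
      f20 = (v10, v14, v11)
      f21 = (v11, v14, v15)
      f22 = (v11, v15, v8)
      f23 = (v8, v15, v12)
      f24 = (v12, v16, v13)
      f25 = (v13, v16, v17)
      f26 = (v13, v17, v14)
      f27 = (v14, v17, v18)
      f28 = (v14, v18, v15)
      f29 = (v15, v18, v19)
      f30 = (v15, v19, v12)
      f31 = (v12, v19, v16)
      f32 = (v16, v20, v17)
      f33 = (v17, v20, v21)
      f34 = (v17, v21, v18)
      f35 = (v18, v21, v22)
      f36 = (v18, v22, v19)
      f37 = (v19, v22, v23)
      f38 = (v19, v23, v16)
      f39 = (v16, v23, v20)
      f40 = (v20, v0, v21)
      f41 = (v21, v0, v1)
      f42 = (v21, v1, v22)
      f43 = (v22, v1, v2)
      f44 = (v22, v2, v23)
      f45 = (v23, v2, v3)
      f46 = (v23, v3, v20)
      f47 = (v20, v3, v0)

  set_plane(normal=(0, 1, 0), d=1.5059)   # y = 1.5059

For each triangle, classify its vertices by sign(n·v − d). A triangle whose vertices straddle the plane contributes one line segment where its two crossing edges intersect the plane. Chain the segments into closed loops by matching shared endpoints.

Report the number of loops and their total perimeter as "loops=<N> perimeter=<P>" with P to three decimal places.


Straddling triangles (18 of 48):
  (v0,v4,v1) [-+-] → (1.65057, 1.5059, 0)–(1.52038, 1.5059, 0.130192)  len=0.1841
  (v1,v4,v5) [-++] → (1.52038, 1.5059, 0.130192)–(1.23059, 1.5059, 0.42)  len=0.4098
  (v1,v5,v2) [-+-] → (1.23059, 1.5059, 0.42)–(1.15835, 1.5059, 0.347764)  len=0.1022
  (v2,v5,v6) [-+-] → (1.15835, 1.5059, 0.347764)–(0.869439, 1.5059, 0.0588785)  len=0.4086
  (v3,v6,v7) [--+] → (0.869439, 1.5059, -0.0588785)–(1.23059, 1.5059, -0.42)  len=0.5107
  (v3,v7,v0) [-+-] → (1.23059, 1.5059, -0.42)–(1.30283, 1.5059, -0.347764)  len=0.1022
  (v0,v7,v4) [-++] → (1.30283, 1.5059, -0.347764)–(1.65057, 1.5059, 0)  len=0.4918
  (v5,v9,v6) [++-] → (0.575047, 1.5059, 0.0588785)–(0.869439, 1.5059, 0.0588785)  len=0.2944
  (v6,v9,v10) [-+-] → (0.575047, 1.5059, 0.0588785)–(-0.869439, 1.5059, 0.0588785)  len=1.4445
  (v6,v10,v7) [--+] → (-0.575047, 1.5059, -0.0588785)–(0.869439, 1.5059, -0.0588785)  len=1.4445
  (v7,v10,v11) [+-+] → (-0.575047, 1.5059, -0.0588785)–(-0.869439, 1.5059, -0.0588785)  len=0.2944
  (v8,v12,v9) [+-+] → (-1.65057, 1.5059, 0)–(-1.30283, 1.5059, 0.347764)  len=0.4918
  (v9,v12,v13) [+--] → (-1.30283, 1.5059, 0.347764)–(-1.23059, 1.5059, 0.42)  len=0.1022
  (v9,v13,v10) [+--] → (-1.23059, 1.5059, 0.42)–(-0.869439, 1.5059, 0.0588785)  len=0.5107
  (v10,v14,v11) [--+] → (-1.15835, 1.5059, -0.347764)–(-0.869439, 1.5059, -0.0588785)  len=0.4086
  (v11,v14,v15) [+--] → (-1.15835, 1.5059, -0.347764)–(-1.23059, 1.5059, -0.42)  len=0.1022
  (v11,v15,v8) [+-+] → (-1.23059, 1.5059, -0.42)–(-1.52038, 1.5059, -0.130192)  len=0.4098
  (v8,v15,v12) [+--] → (-1.52038, 1.5059, -0.130192)–(-1.65057, 1.5059, 0)  len=0.1841

Chained into 1 loop(s):
  loop 1: 18 segments, perimeter = 7.8965
Total perimeter = 7.896

loops=1 perimeter=7.896


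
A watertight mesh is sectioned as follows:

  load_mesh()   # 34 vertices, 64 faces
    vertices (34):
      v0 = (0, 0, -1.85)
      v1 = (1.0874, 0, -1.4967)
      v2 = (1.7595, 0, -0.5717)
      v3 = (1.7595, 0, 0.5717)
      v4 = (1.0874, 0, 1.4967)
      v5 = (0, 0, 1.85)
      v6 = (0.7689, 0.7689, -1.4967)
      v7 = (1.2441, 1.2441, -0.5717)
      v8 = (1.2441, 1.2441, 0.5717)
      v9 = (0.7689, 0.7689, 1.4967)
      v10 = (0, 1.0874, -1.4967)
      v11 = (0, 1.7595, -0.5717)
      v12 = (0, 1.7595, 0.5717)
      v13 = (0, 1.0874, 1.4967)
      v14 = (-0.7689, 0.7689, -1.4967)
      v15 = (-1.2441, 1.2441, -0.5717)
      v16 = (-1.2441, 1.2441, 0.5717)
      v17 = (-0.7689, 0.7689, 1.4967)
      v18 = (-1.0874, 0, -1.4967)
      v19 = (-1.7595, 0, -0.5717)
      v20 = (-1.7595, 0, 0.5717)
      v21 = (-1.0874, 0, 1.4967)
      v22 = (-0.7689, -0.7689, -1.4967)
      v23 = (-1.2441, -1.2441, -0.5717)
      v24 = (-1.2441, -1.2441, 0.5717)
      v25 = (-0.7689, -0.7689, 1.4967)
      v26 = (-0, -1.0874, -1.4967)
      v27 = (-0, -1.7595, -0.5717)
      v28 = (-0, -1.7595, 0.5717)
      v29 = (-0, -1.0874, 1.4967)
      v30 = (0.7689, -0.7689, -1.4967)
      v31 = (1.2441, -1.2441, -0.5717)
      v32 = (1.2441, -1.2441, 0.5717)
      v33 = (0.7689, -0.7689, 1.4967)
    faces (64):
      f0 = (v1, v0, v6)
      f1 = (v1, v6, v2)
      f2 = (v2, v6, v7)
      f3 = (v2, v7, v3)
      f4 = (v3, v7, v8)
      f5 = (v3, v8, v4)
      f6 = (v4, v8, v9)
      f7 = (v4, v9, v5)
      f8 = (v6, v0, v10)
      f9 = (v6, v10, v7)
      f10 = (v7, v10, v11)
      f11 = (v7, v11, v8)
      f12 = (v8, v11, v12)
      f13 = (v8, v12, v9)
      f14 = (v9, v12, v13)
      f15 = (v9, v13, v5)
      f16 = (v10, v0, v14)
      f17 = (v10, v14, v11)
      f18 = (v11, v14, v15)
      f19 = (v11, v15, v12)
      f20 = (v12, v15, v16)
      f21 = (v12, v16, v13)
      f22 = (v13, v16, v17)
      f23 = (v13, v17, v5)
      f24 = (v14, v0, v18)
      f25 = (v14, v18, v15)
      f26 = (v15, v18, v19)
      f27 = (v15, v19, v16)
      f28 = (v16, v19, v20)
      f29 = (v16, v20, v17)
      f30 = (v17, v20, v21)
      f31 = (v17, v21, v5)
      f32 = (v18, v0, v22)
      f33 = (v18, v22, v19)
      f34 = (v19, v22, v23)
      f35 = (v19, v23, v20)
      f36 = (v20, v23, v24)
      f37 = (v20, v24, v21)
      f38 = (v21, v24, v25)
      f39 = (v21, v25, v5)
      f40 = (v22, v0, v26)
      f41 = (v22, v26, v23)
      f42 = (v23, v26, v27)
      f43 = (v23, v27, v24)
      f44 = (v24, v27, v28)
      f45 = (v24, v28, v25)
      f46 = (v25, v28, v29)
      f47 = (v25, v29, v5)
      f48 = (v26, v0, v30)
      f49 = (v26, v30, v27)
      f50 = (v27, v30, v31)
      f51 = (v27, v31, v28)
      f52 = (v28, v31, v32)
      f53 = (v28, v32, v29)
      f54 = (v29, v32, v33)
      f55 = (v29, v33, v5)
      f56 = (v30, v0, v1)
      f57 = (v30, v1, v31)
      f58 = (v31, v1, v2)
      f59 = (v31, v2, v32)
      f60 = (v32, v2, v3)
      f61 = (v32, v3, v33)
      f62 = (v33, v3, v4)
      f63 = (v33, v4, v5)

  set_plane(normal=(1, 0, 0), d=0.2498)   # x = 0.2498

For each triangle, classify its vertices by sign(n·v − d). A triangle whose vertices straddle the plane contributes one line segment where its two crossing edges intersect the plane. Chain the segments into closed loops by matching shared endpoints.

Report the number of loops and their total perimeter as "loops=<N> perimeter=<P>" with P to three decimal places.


Straddling triangles (20 of 64):
  (v1,v0,v6) [+-+] → (0.2498, 0, -1.76884)–(0.2498, 0.2498, -1.73522)  len=0.2521
  (v4,v9,v5) [++-] → (0.2498, 0.2498, 1.73522)–(0.2498, 0, 1.76884)  len=0.2521
  (v6,v0,v10) [+--] → (0.2498, 0.2498, -1.73522)–(0.2498, 0.983926, -1.4967)  len=0.7719
  (v6,v10,v7) [+-+] → (0.2498, 0.983926, -1.4967)–(0.2498, 1.11886, -1.31097)  len=0.2296
  (v7,v10,v11) [+--] → (0.2498, 1.11886, -1.31097)–(0.2498, 1.65601, -0.5717)  len=0.9138
  (v7,v11,v8) [+-+] → (0.2498, 1.65601, -0.5717)–(0.2498, 1.65601, -0.342119)  len=0.2296
  (v8,v11,v12) [+--] → (0.2498, 1.65601, -0.342119)–(0.2498, 1.65601, 0.5717)  len=0.9138
  (v8,v12,v9) [+-+] → (0.2498, 1.65601, 0.5717)–(0.2498, 1.43767, 0.872214)  len=0.3715
  (v9,v12,v13) [+--] → (0.2498, 1.43767, 0.872214)–(0.2498, 0.983926, 1.4967)  len=0.7719
  (v9,v13,v5) [+--] → (0.2498, 0.983926, 1.4967)–(0.2498, 0.2498, 1.73522)  len=0.7719
  (v26,v0,v30) [--+] → (0.2498, -0.2498, -1.73522)–(0.2498, -0.983926, -1.4967)  len=0.7719
  (v26,v30,v27) [-+-] → (0.2498, -0.983926, -1.4967)–(0.2498, -1.43767, -0.872214)  len=0.7719
  (v27,v30,v31) [-++] → (0.2498, -1.43767, -0.872214)–(0.2498, -1.65601, -0.5717)  len=0.3715
  (v27,v31,v28) [-+-] → (0.2498, -1.65601, -0.5717)–(0.2498, -1.65601, 0.342119)  len=0.9138
  (v28,v31,v32) [-++] → (0.2498, -1.65601, 0.342119)–(0.2498, -1.65601, 0.5717)  len=0.2296
  (v28,v32,v29) [-+-] → (0.2498, -1.65601, 0.5717)–(0.2498, -1.11886, 1.31097)  len=0.9138
  (v29,v32,v33) [-++] → (0.2498, -1.11886, 1.31097)–(0.2498, -0.983926, 1.4967)  len=0.2296
  (v29,v33,v5) [-+-] → (0.2498, -0.983926, 1.4967)–(0.2498, -0.2498, 1.73522)  len=0.7719
  (v30,v0,v1) [+-+] → (0.2498, -0.2498, -1.73522)–(0.2498, 0, -1.76884)  len=0.2521
  (v33,v4,v5) [++-] → (0.2498, 0, 1.76884)–(0.2498, -0.2498, 1.73522)  len=0.2521

Chained into 1 loop(s):
  loop 1: 20 segments, perimeter = 10.9562
Total perimeter = 10.956

loops=1 perimeter=10.956


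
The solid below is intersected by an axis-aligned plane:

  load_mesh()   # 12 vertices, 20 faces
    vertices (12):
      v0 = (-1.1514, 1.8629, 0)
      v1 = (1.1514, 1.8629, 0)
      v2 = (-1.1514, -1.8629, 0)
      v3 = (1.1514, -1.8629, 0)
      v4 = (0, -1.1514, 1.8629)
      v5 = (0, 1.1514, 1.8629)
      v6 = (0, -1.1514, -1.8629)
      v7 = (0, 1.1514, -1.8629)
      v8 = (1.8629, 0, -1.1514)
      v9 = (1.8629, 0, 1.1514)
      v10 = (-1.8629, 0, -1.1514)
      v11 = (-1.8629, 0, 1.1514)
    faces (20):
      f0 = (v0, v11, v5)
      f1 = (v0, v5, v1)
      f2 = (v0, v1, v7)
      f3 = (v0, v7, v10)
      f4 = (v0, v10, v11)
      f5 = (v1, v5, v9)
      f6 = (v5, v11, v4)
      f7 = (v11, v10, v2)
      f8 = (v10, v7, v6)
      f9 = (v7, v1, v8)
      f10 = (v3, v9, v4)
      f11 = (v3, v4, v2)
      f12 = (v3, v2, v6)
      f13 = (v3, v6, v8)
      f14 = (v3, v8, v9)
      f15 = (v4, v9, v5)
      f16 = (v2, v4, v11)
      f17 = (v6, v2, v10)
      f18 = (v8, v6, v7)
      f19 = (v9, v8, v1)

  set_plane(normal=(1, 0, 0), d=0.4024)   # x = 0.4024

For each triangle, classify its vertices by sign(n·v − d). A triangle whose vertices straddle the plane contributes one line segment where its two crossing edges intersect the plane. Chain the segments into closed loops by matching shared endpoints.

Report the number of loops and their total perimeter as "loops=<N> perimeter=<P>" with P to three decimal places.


loops=1 perimeter=11.613

Straddling triangles (10 of 20):
  (v0,v5,v1) [--+] → (0.4024, 1.40006, 1.21184)–(0.4024, 1.8629, 0)  len=1.2972
  (v0,v1,v7) [-+-] → (0.4024, 1.8629, 0)–(0.4024, 1.40006, -1.21184)  len=1.2972
  (v1,v5,v9) [+-+] → (0.4024, 1.40006, 1.21184)–(0.4024, 0.902689, 1.70921)  len=0.7034
  (v7,v1,v8) [-++] → (0.4024, 1.40006, -1.21184)–(0.4024, 0.902689, -1.70921)  len=0.7034
  (v3,v9,v4) [++-] → (0.4024, -0.902689, 1.70921)–(0.4024, -1.40006, 1.21184)  len=0.7034
  (v3,v4,v2) [+--] → (0.4024, -1.40006, 1.21184)–(0.4024, -1.8629, 0)  len=1.2972
  (v3,v2,v6) [+--] → (0.4024, -1.8629, 0)–(0.4024, -1.40006, -1.21184)  len=1.2972
  (v3,v6,v8) [+-+] → (0.4024, -1.40006, -1.21184)–(0.4024, -0.902689, -1.70921)  len=0.7034
  (v4,v9,v5) [-+-] → (0.4024, -0.902689, 1.70921)–(0.4024, 0.902689, 1.70921)  len=1.8054
  (v8,v6,v7) [+--] → (0.4024, -0.902689, -1.70921)–(0.4024, 0.902689, -1.70921)  len=1.8054

Chained into 1 loop(s):
  loop 1: 10 segments, perimeter = 11.6132
Total perimeter = 11.613


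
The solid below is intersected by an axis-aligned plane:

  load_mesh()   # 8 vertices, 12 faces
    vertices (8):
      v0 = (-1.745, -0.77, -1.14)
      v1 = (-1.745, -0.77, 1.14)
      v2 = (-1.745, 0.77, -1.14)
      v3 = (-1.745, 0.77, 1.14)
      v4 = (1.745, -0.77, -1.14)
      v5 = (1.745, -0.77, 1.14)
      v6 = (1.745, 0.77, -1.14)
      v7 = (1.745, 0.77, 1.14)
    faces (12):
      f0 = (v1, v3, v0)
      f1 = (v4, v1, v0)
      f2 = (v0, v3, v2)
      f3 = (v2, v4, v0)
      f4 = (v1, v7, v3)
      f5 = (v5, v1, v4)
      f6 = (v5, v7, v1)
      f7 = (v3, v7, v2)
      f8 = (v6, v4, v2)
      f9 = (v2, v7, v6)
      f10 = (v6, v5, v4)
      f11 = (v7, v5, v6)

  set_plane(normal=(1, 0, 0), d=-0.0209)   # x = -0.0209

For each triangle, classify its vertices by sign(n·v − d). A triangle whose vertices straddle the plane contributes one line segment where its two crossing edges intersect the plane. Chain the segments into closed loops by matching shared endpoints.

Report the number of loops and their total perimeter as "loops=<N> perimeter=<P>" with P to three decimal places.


loops=1 perimeter=7.640

Straddling triangles (8 of 12):
  (v4,v1,v0) [+--] → (-0.0209, -0.77, 0.0136539)–(-0.0209, -0.77, -1.14)  len=1.1537
  (v2,v4,v0) [-+-] → (-0.0209, 0.00922235, -1.14)–(-0.0209, -0.77, -1.14)  len=0.7792
  (v1,v7,v3) [-+-] → (-0.0209, -0.00922235, 1.14)–(-0.0209, 0.77, 1.14)  len=0.7792
  (v5,v1,v4) [+-+] → (-0.0209, -0.77, 1.14)–(-0.0209, -0.77, 0.0136539)  len=1.1263
  (v5,v7,v1) [++-] → (-0.0209, -0.00922235, 1.14)–(-0.0209, -0.77, 1.14)  len=0.7608
  (v3,v7,v2) [-+-] → (-0.0209, 0.77, 1.14)–(-0.0209, 0.77, -0.0136539)  len=1.1537
  (v6,v4,v2) [++-] → (-0.0209, 0.00922235, -1.14)–(-0.0209, 0.77, -1.14)  len=0.7608
  (v2,v7,v6) [-++] → (-0.0209, 0.77, -0.0136539)–(-0.0209, 0.77, -1.14)  len=1.1263

Chained into 1 loop(s):
  loop 1: 8 segments, perimeter = 7.6400
Total perimeter = 7.640


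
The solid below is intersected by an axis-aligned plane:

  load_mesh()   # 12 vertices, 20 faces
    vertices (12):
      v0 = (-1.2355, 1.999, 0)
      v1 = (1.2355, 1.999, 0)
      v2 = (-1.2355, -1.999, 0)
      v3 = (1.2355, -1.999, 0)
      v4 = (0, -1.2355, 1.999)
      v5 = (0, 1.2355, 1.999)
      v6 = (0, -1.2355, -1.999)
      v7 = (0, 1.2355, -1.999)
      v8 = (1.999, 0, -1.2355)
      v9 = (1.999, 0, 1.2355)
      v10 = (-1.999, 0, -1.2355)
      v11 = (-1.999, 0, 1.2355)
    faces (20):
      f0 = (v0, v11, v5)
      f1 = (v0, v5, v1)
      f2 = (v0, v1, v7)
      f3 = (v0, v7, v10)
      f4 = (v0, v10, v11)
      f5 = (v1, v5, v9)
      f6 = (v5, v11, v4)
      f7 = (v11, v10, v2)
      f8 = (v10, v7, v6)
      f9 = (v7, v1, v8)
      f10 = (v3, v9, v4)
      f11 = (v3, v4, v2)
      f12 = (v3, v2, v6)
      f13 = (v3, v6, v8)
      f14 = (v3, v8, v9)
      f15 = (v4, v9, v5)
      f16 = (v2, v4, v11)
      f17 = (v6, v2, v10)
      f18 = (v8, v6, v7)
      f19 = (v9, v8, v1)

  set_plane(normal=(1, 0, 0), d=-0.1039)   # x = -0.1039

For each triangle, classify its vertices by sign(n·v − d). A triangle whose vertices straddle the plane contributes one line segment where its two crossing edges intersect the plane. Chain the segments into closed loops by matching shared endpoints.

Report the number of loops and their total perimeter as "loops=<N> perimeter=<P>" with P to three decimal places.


loops=1 perimeter=13.251

Straddling triangles (10 of 20):
  (v0,v11,v5) [--+] → (-0.1039, 1.17128, 1.95932)–(-0.1039, 1.29971, 1.83089)  len=0.1816
  (v0,v5,v1) [-++] → (-0.1039, 1.29971, 1.83089)–(-0.1039, 1.999, 0)  len=1.9599
  (v0,v1,v7) [-++] → (-0.1039, 1.999, 0)–(-0.1039, 1.29971, -1.83089)  len=1.9599
  (v0,v7,v10) [-+-] → (-0.1039, 1.29971, -1.83089)–(-0.1039, 1.17128, -1.95932)  len=0.1816
  (v5,v11,v4) [+-+] → (-0.1039, 1.17128, 1.95932)–(-0.1039, -1.17128, 1.95932)  len=2.3426
  (v10,v7,v6) [-++] → (-0.1039, 1.17128, -1.95932)–(-0.1039, -1.17128, -1.95932)  len=2.3426
  (v3,v4,v2) [++-] → (-0.1039, -1.29971, 1.83089)–(-0.1039, -1.999, 0)  len=1.9599
  (v3,v2,v6) [+-+] → (-0.1039, -1.999, 0)–(-0.1039, -1.29971, -1.83089)  len=1.9599
  (v2,v4,v11) [-+-] → (-0.1039, -1.29971, 1.83089)–(-0.1039, -1.17128, 1.95932)  len=0.1816
  (v6,v2,v10) [+--] → (-0.1039, -1.29971, -1.83089)–(-0.1039, -1.17128, -1.95932)  len=0.1816

Chained into 1 loop(s):
  loop 1: 10 segments, perimeter = 13.2512
Total perimeter = 13.251


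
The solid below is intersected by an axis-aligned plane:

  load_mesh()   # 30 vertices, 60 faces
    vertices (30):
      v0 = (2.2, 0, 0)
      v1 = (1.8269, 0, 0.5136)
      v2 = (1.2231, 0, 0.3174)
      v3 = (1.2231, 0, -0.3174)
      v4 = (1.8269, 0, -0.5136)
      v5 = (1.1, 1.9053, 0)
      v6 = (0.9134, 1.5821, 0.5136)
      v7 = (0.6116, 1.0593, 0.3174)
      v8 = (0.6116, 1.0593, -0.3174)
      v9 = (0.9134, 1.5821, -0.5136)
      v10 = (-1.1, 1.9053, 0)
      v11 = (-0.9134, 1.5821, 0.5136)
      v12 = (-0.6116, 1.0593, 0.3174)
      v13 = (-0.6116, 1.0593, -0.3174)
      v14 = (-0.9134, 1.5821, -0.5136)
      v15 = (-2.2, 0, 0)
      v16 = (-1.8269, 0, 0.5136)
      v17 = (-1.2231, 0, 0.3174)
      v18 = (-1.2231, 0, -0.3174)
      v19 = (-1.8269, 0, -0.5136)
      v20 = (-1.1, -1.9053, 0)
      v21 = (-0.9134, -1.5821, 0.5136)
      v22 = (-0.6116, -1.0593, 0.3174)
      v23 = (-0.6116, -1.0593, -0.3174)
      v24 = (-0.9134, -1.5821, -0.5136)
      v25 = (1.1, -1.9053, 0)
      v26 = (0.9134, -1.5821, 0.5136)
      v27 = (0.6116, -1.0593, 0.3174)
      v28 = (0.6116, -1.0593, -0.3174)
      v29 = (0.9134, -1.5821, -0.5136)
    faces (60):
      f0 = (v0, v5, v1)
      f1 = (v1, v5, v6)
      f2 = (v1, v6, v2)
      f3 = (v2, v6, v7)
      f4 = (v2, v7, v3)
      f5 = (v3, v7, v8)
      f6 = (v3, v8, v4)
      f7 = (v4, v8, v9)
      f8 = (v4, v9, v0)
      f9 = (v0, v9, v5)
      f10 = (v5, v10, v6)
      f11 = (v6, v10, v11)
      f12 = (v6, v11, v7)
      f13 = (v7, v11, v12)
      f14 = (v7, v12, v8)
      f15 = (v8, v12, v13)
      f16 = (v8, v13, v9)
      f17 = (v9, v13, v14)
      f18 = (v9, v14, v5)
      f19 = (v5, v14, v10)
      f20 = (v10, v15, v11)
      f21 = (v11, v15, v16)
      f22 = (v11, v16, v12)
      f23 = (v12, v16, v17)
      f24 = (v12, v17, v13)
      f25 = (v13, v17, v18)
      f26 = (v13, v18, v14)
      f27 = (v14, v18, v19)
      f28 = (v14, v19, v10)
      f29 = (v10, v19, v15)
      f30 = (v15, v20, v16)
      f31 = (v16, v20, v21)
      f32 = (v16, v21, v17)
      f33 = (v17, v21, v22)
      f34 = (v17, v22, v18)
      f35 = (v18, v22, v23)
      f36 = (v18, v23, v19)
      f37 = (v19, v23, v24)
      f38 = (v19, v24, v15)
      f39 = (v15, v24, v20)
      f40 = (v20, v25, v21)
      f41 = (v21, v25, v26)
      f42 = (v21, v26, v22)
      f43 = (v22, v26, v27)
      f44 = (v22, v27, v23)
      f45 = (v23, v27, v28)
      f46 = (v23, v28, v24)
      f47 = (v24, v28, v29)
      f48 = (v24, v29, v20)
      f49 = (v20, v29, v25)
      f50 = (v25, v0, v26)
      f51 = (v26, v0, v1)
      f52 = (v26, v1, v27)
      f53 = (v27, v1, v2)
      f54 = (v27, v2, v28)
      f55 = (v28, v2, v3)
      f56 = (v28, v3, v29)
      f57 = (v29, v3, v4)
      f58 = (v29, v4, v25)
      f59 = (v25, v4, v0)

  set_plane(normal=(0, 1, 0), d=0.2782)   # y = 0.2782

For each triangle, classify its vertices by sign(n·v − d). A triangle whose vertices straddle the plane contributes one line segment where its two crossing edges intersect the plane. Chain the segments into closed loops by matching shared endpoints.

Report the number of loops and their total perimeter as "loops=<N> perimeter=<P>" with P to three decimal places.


loops=2 perimeter=6.348

Straddling triangles (20 of 60):
  (v0,v5,v1) [-+-] → (2.03938, 0.2782, 0)–(1.72076, 0.2782, 0.438607)  len=0.5421
  (v1,v5,v6) [-++] → (1.72076, 0.2782, 0.438607)–(1.66627, 0.2782, 0.5136)  len=0.0927
  (v1,v6,v2) [-+-] → (1.66627, 0.2782, 0.5136)–(1.16864, 0.2782, 0.3519)  len=0.5232
  (v2,v6,v7) [-++] → (1.16864, 0.2782, 0.3519)–(1.0625, 0.2782, 0.3174)  len=0.1116
  (v2,v7,v3) [-+-] → (1.0625, 0.2782, 0.3174)–(1.0625, 0.2782, -0.150685)  len=0.4681
  (v3,v7,v8) [-++] → (1.0625, 0.2782, -0.150685)–(1.0625, 0.2782, -0.3174)  len=0.1667
  (v3,v8,v4) [-+-] → (1.0625, 0.2782, -0.3174)–(1.50773, 0.2782, -0.462073)  len=0.4681
  (v4,v8,v9) [-++] → (1.50773, 0.2782, -0.462073)–(1.66627, 0.2782, -0.5136)  len=0.1667
  (v4,v9,v0) [-+-] → (1.66627, 0.2782, -0.5136)–(1.97376, 0.2782, -0.0903126)  len=0.5232
  (v0,v9,v5) [-++] → (1.97376, 0.2782, -0.0903126)–(2.03938, 0.2782, 0)  len=0.1116
  (v10,v15,v11) [+-+] → (-2.03938, 0.2782, 0)–(-1.97376, 0.2782, 0.0903126)  len=0.1116
  (v11,v15,v16) [+--] → (-1.97376, 0.2782, 0.0903126)–(-1.66627, 0.2782, 0.5136)  len=0.5232
  (v11,v16,v12) [+-+] → (-1.66627, 0.2782, 0.5136)–(-1.50773, 0.2782, 0.462073)  len=0.1667
  (v12,v16,v17) [+--] → (-1.50773, 0.2782, 0.462073)–(-1.0625, 0.2782, 0.3174)  len=0.4681
  (v12,v17,v13) [+-+] → (-1.0625, 0.2782, 0.3174)–(-1.0625, 0.2782, 0.150685)  len=0.1667
  (v13,v17,v18) [+--] → (-1.0625, 0.2782, 0.150685)–(-1.0625, 0.2782, -0.3174)  len=0.4681
  (v13,v18,v14) [+-+] → (-1.0625, 0.2782, -0.3174)–(-1.16864, 0.2782, -0.3519)  len=0.1116
  (v14,v18,v19) [+--] → (-1.16864, 0.2782, -0.3519)–(-1.66627, 0.2782, -0.5136)  len=0.5232
  (v14,v19,v10) [+-+] → (-1.66627, 0.2782, -0.5136)–(-1.72076, 0.2782, -0.438607)  len=0.0927
  (v10,v19,v15) [+--] → (-1.72076, 0.2782, -0.438607)–(-2.03938, 0.2782, 0)  len=0.5421

Chained into 2 loop(s):
  loop 1: 10 segments, perimeter = 3.1741
  loop 2: 10 segments, perimeter = 3.1741
Total perimeter = 6.348


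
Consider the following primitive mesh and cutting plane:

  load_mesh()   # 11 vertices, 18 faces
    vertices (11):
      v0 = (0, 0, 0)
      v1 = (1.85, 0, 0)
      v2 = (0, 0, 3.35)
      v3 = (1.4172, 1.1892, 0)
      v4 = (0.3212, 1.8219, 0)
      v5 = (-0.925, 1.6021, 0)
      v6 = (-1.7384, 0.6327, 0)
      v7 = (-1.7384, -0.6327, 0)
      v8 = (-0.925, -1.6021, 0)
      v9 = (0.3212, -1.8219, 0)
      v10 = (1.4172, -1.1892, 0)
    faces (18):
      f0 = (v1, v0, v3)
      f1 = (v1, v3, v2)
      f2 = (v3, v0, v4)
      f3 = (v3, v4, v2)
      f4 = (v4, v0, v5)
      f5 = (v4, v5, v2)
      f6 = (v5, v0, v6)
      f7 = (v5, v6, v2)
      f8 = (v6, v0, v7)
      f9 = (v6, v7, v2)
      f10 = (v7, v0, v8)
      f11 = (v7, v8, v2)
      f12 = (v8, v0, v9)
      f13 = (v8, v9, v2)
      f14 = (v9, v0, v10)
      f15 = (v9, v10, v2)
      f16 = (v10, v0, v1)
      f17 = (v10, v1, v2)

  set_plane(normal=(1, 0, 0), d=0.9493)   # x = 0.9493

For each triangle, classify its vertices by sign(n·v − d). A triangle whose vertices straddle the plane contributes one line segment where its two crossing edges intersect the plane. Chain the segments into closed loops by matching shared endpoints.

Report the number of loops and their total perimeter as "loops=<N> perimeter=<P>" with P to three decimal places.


loops=1 perimeter=7.405

Straddling triangles (8 of 18):
  (v1,v0,v3) [+-+] → (0.9493, 0, 0)–(0.9493, 0.796576, 0)  len=0.7966
  (v1,v3,v2) [++-] → (0.9493, 0.796576, 1.10603)–(0.9493, 0, 1.631)  len=0.9540
  (v3,v0,v4) [+--] → (0.9493, 0.796576, 0)–(0.9493, 1.45931, 0)  len=0.6627
  (v3,v4,v2) [+--] → (0.9493, 1.45931, 0)–(0.9493, 0.796576, 1.10603)  len=1.2894
  (v9,v0,v10) [--+] → (0.9493, -0.796576, 0)–(0.9493, -1.45931, 0)  len=0.6627
  (v9,v10,v2) [-+-] → (0.9493, -1.45931, 0)–(0.9493, -0.796576, 1.10603)  len=1.2894
  (v10,v0,v1) [+-+] → (0.9493, -0.796576, 0)–(0.9493, 0, 0)  len=0.7966
  (v10,v1,v2) [++-] → (0.9493, 0, 1.631)–(0.9493, -0.796576, 1.10603)  len=0.9540

Chained into 1 loop(s):
  loop 1: 8 segments, perimeter = 7.4054
Total perimeter = 7.405
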